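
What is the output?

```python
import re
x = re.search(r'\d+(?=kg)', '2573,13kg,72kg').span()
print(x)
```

The `(?=…)`/`(?<=…)` assertion just peeks at neighbouring text; it doesn't advance the match position.
`re.search` tries every starting position until one works.
The match spans [5:7] → '13'.

(5, 7)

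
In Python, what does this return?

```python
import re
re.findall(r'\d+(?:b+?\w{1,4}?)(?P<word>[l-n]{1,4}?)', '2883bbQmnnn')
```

A non-greedy quantifier consumes as few characters as it can — just enough that the remainder of the pattern still matches from where it stops; whatever follows it matches normally.
One capturing group, so `findall` returns just the captured substring from the one match — 1 in all.

['m']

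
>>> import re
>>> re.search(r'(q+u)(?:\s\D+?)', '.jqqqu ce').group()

'qqqu c'

Pattern: one or more of a literal 'q', then a literal 'u' (captured); then whitespace, then one or more of a non-digit (lazy) (non-capturing group).
Unlike `match`, `search` isn't anchored — it looks for the pattern anywhere in the string.
The match spans [2:8] → 'qqqu c'.
Captured: group 1 = 'qqqu'.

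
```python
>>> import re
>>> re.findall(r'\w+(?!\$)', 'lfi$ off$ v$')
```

The negative lookaround is zero-width — it rules out positions where the adjacent text would match, without consuming anything.
Scanning left to right: at [0:2] → 'lf'; at [5:7] → 'of'.
No capturing groups, so `findall` returns the 2 full match strings.

['lf', 'of']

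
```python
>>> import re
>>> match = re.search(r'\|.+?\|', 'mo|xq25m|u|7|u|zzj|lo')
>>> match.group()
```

'|xq25m|'

A non-greedy quantifier consumes as few characters as it can — just enough that the remainder of the pattern still matches from where it stops; whatever follows it matches normally.
The match spans [2:9] → '|xq25m|'.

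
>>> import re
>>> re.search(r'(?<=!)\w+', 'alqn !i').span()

(6, 7)

Lookahead/lookbehind check context without consuming it, so the matched span excludes the asserted characters.
Unlike `match`, `search` isn't anchored — it looks for the pattern anywhere in the string.
The match spans [6:7] → 'i'.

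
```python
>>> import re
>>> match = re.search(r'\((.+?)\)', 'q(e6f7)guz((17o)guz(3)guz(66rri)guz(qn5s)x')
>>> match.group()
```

Because the quantifier is non-greedy, it stops expanding at the earliest point where the rest of the pattern can succeed.
Unlike `match`, `search` isn't anchored — it looks for the pattern anywhere in the string.
The match spans [1:7] → '(e6f7)'.
Captured: group 1 = 'e6f7'.

'(e6f7)'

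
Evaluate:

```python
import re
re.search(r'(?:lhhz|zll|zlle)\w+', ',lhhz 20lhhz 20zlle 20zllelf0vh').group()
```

`search` walks the string left to right and returns the first match it finds.
The match spans [15:19] → 'zlle'.

'zlle'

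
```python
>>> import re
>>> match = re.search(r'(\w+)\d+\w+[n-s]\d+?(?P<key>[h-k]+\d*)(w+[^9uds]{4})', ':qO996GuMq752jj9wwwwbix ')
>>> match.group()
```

'qO996GuMq752jj9wwwwbix '

This matches one or more of a word character (captured); then one or more of a digit; then one or more of a word character, then a character in [n-s], then one or more of a digit (lazy); then one or more of a character in [h-k], then zero or more of a digit (captured as 'key'); then one or more of a literal 'w', then exactly 4 of any character except [9uds] (captured).
`search` walks the string left to right and returns the first match it finds.
The match spans [1:24] → 'qO996GuMq752jj9wwwwbix '.
Captured: group 1 = 'qO99', group 2 = 'jj9', group 3 = 'wwwwbix '.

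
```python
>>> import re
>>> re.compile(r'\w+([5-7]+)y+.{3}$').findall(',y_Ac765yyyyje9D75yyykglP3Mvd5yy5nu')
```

['5']

This matches one or more of a word character; then one or more of a character in [5-7] (captured); then one or more of a literal 'y', then exactly 3 of any character; then anchored at the end.
Matches: at [1:35] match 'y_Ac765yyyyje9D75yyykglP3Mvd5yy5nu', group 1 = '5'.
With a single group, `findall` returns only what that group captured — 1 item.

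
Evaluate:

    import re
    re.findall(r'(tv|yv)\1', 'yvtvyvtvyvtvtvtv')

['tv']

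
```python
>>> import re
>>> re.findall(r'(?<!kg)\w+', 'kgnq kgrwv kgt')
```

['kgnq', 'kgrwv', 'kgt']

The negative lookaround is zero-width — it rules out positions where the adjacent text would match, without consuming anything.
With no groups in the pattern, `findall` gives back each whole match — 3 here.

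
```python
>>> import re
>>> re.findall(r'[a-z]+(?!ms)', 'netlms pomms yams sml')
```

The negative lookahead/lookbehind blocks any match where the forbidden context is present.
Since nothing is captured, `findall` lists the 4 matched substrings directly.

['netlms', 'pomms', 'yams', 'sml']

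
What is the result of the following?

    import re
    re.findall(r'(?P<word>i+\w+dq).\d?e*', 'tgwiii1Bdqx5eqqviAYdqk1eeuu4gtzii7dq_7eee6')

['iii1Bdqx5eqqviAYdqk1eeuu4gtzii7dq']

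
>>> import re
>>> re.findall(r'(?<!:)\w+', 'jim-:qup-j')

['jim', 'up', 'j']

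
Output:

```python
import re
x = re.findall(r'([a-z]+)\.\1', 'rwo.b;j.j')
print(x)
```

The backreference `\1` re-matches whatever the first group consumed, character for character.
`findall` collects group 1 from the one match (1 total).

['j']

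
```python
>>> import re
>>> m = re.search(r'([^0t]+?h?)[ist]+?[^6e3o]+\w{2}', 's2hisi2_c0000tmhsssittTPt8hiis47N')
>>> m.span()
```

(0, 33)

Pattern: one or more of any character except [0t] (lazy), then optionally a literal 'h' (captured); then one or more of one of [ist] (lazy), then one or more of any character except [6e3o], then exactly 2 of a word character.
`search` walks the string left to right and returns the first match it finds.
The match spans [0:33] → 's2hisi2_c0000tmhsssittTPt8hiis47N'.
Captured: group 1 = 's2h'.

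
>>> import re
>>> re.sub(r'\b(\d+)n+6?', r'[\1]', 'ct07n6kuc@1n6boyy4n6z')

'ct07n6kuc@[1]boyy4n6z'

Pattern: a word boundary (`\b`, zero-width); then one or more of a digit (captured); then one or more of a literal 'n'; then optionally a literal '6'.
Matches: at [10:13] → '1n6'.
`\1` in the replacement pulls in group 1's text for each match.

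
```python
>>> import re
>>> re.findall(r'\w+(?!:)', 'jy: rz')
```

`(?!…)`/`(?<!…)` only lets a position through if the neighbouring text does NOT match; no characters are consumed.
`findall` yields the raw match text (2 of them) because the pattern has no groups.

['j', 'rz']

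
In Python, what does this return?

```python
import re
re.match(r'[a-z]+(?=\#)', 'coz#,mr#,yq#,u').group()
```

'coz'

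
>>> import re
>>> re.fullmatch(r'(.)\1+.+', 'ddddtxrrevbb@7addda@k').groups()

('d',)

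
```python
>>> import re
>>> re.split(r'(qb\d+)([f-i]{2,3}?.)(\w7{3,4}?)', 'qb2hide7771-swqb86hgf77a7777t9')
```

['', 'qb2', 'hid', 'e777', '1-swqb86hgf77a7777t9']

Pattern: the literal 'qb', then one or more of a digit (captured); then 2 to 3 of a character in [f-i] (lazy), then any character (captured); then a word character, then 3 to 4 of a literal '7' (lazy) (captured).
Matches to split on: at [0:10] → 'qb2hide777'.
With a capturing group present, the delimiter's captured portion is kept in the result list.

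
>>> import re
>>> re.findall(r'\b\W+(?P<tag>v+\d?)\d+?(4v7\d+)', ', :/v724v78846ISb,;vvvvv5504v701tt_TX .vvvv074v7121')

With 2 capturing groups, `findall` returns a 2-tuple per match.

[('vvvvv5', '4v701'), ('vvvv0', '4v7121')]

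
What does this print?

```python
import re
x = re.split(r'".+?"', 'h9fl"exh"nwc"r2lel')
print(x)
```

['h9fl', 'nwc"r2lel']

A non-greedy quantifier consumes as few characters as it can — just enough that the remainder of the pattern still matches from where it stops; whatever follows it matches normally.
Matches to split on: at [4:9] → '"exh"'.
`split` removes every match and returns the 2 fragments in between.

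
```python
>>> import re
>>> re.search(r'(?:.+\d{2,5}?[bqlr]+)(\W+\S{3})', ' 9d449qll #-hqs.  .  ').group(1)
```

' #-hqs'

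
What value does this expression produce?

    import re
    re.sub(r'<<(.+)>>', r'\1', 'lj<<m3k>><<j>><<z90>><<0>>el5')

'ljm3k>><<j>><<z90>><<0el5'

`\1` in the replacement pulls in group 1's text for each match.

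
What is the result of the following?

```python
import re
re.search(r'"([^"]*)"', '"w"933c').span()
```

(0, 3)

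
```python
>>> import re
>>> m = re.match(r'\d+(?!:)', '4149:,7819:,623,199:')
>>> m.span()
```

(0, 3)

Because the assertion is negative and zero-width, positions next to the forbidden text are skipped.
With `match`, the pattern is implicitly anchored at the beginning.
The match spans [0:3] → '414'.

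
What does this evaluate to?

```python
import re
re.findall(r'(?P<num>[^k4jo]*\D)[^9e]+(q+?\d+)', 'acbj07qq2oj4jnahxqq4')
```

[('acbj', 'q4')]

This matches zero or more of any character except [k4jo], then a non-digit (captured as 'num'); then one or more of any character except [9e]; then one or more of the literal 'q' (lazy), then one or more of a digit (captured).
Walking the string: at [0:20] match 'acbj07qq2oj4jnahxqq4', groups = ('acbj', 'q4').
Multiple groups make `findall` return tuples — one 2-tuple for the one match.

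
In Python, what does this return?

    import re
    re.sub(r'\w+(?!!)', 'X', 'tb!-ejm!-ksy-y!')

'Xb!-Xm!-X-y!'

The negative lookahead/lookbehind blocks any match where the forbidden context is present.
Matches: at [0:1] → 't'; at [4:6] → 'ej'; at [9:12] → 'ksy'.
Each match is replaced by 'X'.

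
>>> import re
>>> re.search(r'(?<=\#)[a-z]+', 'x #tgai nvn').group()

'tgai'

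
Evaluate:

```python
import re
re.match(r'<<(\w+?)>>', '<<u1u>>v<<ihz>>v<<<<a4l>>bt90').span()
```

(0, 7)

`match` is anchored at position 0; if the pattern doesn't fit there, it returns None.
The match spans [0:7] → '<<u1u>>'.
Captured: group 1 = 'u1u'.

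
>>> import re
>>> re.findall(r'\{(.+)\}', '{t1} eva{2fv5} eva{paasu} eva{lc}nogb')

Matches: at [0:33] match '{t1} eva{2fv5} eva{paasu} eva{lc}', group 1 = 't1} eva{2fv5} eva{paasu} eva{lc'.
With a single group, `findall` returns only what that group captured — 1 item.

['t1} eva{2fv5} eva{paasu} eva{lc']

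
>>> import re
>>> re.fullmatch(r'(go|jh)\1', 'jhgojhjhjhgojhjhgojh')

None

`re.fullmatch` requires the pattern to consume the entire string.
Here the pattern can't cover the whole string, so the call returns None.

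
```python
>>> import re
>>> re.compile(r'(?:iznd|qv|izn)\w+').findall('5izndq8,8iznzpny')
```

['izndq8', 'iznzpny']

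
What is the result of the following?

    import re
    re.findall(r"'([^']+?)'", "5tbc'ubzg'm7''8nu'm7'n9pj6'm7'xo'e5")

['ubzg', '8nu', 'n9pj6', 'xo']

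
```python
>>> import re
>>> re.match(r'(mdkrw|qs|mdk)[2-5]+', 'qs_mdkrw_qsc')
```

None

`re.match` only tries the pattern at the start of the string.
Here the string doesn't start with a match, so the call returns None.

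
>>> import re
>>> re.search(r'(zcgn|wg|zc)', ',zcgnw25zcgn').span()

Alternation isn't longest-match — the leftmost alternative that fits at this position is chosen.
`re.search` tries every starting position until one works.
The match spans [1:5] → 'zcgn'.
Captured: group 1 = 'zcgn'.

(1, 5)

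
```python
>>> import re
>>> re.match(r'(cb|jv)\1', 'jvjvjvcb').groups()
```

The match spans [0:4] → 'jvjv'.
Captured: group 1 = 'jv'.

('jv',)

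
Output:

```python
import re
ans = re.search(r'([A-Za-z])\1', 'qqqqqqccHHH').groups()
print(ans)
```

('q',)

The backreference `\1` re-matches whatever the first group consumed, character for character.
`search` walks the string left to right and returns the first match it finds.
The match spans [0:2] → 'qq'.
Captured: group 1 = 'q'.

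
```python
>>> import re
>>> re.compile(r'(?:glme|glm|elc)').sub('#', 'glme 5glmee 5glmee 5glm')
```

'# 5#e 5#e 5#'

Branches in `(...|...)` are attempted left-to-right; the first branch that allows the whole pattern to succeed is taken.
`sub` substitutes '#' at each match site.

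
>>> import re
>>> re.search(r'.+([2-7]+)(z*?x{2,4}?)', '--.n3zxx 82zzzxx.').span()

(0, 16)

This matches one or more of any character; then one or more of a character in [2-7] (captured); then zero or more of a literal 'z' (lazy), then 2 to 4 of a literal 'x' (lazy) (captured).
`re.search` tries every starting position until one works.
The match spans [0:16] → '--.n3zxx 82zzzxx'.
Captured: group 1 = '2', group 2 = 'zzzxx'.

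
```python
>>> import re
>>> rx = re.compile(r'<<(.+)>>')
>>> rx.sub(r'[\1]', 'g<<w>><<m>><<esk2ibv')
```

'g[w>><<m]<<esk2ibv'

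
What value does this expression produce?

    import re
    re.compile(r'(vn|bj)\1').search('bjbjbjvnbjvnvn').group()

`\1` has to match the exact text group 1 already captured.
The match spans [0:4] → 'bjbj'.

'bjbj'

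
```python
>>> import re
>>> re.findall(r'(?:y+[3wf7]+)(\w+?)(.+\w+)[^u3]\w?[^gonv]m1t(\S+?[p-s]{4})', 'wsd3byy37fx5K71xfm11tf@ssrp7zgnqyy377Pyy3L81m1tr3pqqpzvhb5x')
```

[('x', '5K71xfm11tf@ssrp7zgnqyy377Pyy3L', 'r3pqqp')]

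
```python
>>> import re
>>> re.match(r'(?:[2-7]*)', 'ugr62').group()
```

''

With `match`, the pattern is implicitly anchored at the beginning.
The match spans [0:0] → ''.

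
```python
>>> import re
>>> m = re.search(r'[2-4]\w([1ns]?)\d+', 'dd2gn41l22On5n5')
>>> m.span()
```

This matches a character in [2-4], then a word character; then optionally one of [1ns] (captured); then one or more of a digit.
The match spans [2:7] → '2gn41'.

(2, 7)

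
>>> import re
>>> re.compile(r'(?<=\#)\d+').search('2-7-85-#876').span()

Because the assertion is zero-width, the text it checks is not consumed and won't appear in the result.
The match spans [8:11] → '876'.

(8, 11)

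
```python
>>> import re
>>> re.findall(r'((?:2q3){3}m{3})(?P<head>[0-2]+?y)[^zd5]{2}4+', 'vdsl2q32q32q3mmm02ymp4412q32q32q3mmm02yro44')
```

[('2q32q32q3mmm', '02y'), ('2q32q32q3mmm', '02y')]

This matches the literal '2q3' repeated 3 times, then exactly 3 of a literal 'm' (captured); then one or more of a character in [0-2] (lazy), then a literal 'y' (captured as 'head'); then exactly 2 of any character except [zd5], then one or more of a literal '4'.
Walking the string: at [4:23] match '2q32q32q3mmm02ymp44', groups = ('2q32q32q3mmm', '02y'); at [24:43] match '2q32q32q3mmm02yro44', groups = ('2q32q32q3mmm', '02y').
With 2 capturing groups, `findall` returns a 2-tuple per match.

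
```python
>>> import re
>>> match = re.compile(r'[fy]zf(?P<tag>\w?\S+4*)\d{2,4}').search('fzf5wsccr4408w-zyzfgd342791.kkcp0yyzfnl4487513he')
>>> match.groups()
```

('5wsccr4408w-zyzfgd342791.kkcp0yyzfnl44875',)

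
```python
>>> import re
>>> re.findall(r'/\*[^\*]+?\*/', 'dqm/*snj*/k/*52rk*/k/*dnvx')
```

['/*snj*/', '/*52rk*/']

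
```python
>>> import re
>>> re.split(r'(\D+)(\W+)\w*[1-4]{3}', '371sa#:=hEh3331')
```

['371', 'sa#:', '=', '']

The group in the pattern means `split` returns the separators' captures alongside the pieces.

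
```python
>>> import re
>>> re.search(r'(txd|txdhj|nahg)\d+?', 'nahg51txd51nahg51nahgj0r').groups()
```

The match spans [0:5] → 'nahg5'.
Captured: group 1 = 'nahg'.

('nahg',)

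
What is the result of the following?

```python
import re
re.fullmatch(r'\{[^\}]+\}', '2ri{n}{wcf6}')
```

None

`re.fullmatch` is like wrapping the pattern in `^…$` (in single-line mode).
Here there's no way to consume every character, so the call returns None.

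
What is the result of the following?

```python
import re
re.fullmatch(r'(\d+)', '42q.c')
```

None

Pattern: one or more of a digit (captured).
`re.fullmatch` is like wrapping the pattern in `^…$` (in single-line mode).
Here the pattern can't cover the whole string, so the call returns None.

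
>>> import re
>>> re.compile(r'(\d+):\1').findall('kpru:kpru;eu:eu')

[]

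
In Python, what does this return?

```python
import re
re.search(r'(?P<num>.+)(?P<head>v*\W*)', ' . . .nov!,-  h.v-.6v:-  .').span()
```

Pattern: one or more of any character (captured as 'num'); then zero or more of the literal 'v', then zero or more of a non-word character (captured as 'head').
`re.search` scans for the first position where the pattern succeeds.
The match spans [0:26] → ' . . .nov!,-  h.v-.6v:-  .'.
Captured: group 1 = ' . . .nov!,-  h.v-.6v:-  .', group 2 = ''.

(0, 26)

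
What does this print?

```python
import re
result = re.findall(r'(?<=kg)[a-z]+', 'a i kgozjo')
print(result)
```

['ozjo']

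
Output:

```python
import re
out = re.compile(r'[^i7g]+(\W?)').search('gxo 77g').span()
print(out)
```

The pattern matches one or more of any character except [i7g]; then optionally a non-word character (captured).
Unlike `match`, `search` isn't anchored — it looks for the pattern anywhere in the string.
The match spans [1:4] → 'xo '.
Captured: group 1 = ''.

(1, 4)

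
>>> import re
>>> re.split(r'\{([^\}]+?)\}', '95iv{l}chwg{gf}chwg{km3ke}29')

Matches to split on: at [4:7] → '{l}'; at [11:15] → '{gf}'; at [19:26] → '{km3ke}'.
Because the pattern has a capturing group, `split` also inserts each captured text between the pieces.

['95iv', 'l', 'chwg', 'gf', 'chwg', 'km3ke', '29']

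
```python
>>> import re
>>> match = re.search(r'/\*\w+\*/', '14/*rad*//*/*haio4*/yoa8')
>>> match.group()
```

The match spans [2:9] → '/*rad*/'.

'/*rad*/'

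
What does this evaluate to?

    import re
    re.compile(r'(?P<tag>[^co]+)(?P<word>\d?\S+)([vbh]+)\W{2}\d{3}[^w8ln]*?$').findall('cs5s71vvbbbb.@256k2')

The pattern matches one or more of any character except [co] (captured as 'tag'); then optionally a digit, then one or more of a non-whitespace character (captured as 'word'); then one or more of one of [vbh] (captured); then exactly 2 of a non-word character, then exactly 3 of a digit, then zero or more of any character except [w8ln] (lazy); then anchored at the end.
Scanning left to right: at [1:19] match 's5s71vvbbbb.@256k2', groups = ('s5s71vvbb', 'b', 'b').
With 3 capturing groups, `findall` returns a 3-tuple per match.

[('s5s71vvbb', 'b', 'b')]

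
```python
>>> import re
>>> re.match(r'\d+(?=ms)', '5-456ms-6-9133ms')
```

The `(?=…)`/`(?<=…)` assertion just peeks at neighbouring text; it doesn't advance the match position.
`match` is anchored at position 0; if the pattern doesn't fit there, it returns None.
Here position 0 doesn't satisfy it, so the call returns None.

None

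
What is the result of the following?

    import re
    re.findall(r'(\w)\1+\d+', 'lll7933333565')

`\1` has to match the exact text group 1 already captured.
`findall` collects group 1 from the one match (1 total).

['l']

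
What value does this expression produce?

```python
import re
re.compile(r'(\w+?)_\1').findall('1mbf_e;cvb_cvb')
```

`\1` is not a pattern — it's the concrete string captured by group 1, re-applied verbatim.
Scanning left to right: at [7:14] match 'cvb_cvb', group 1 = 'cvb'.
One capturing group, so `findall` returns just the captured substring from the one match — 1 in all.

['cvb']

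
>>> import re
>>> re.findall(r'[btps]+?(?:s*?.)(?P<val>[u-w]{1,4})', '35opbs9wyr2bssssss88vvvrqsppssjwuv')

This matches one or more of one of [btps] (lazy); then zero or more of a literal 's' (lazy), then any character (non-capturing group); then 1 to 4 of a character in [u-w] (captured as 'val').
With a single group, `findall` returns only what that group captured — 2 items.

['w', 'wuv']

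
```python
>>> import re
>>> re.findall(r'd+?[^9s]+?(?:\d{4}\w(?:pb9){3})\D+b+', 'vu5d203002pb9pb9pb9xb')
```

Pattern: one or more of a literal 'd' (lazy); then one or more of any character except [9s] (lazy); then exactly 4 of a digit, then a word character, then the literal 'pb9' repeated 3 times (non-capturing group); then one or more of a non-digit, then one or more of the literal 'b'.
No capturing groups, so `findall` returns the 1 full match string.

['d203002pb9pb9pb9xb']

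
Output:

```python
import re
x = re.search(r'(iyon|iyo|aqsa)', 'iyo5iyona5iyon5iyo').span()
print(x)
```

(0, 3)

Unlike `match`, `search` isn't anchored — it looks for the pattern anywhere in the string.
The match spans [0:3] → 'iyo'.
Captured: group 1 = 'iyo'.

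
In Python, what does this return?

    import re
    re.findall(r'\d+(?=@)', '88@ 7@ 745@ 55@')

['88', '7', '745', '55']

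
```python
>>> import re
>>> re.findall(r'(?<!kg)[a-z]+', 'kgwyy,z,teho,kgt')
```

The negative lookaround is zero-width — it rules out positions where the adjacent text would match, without consuming anything.
Scanning left to right: at [0:5] → 'kgwyy'; at [6:7] → 'z'; at [8:12] → 'teho'; at [13:16] → 'kgt'.
`findall` yields the raw match text (4 of them) because the pattern has no groups.

['kgwyy', 'z', 'teho', 'kgt']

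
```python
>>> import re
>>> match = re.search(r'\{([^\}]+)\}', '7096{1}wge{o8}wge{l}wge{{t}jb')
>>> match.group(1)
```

'1'

The match spans [4:7] → '{1}'.
Captured: group 1 = '1'.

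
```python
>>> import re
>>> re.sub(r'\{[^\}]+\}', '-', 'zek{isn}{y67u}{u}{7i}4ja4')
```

'zek----4ja4'

Every occurrence is swapped for '-'.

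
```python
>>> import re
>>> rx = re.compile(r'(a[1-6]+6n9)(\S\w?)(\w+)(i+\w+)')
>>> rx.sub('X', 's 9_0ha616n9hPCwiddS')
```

Every occurrence is swapped for 'X'.

's 9_0hX'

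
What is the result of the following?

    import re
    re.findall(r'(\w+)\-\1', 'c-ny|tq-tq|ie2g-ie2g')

`\1` is not a pattern — it's the concrete string captured by group 1, re-applied verbatim.
Matches: at [5:10] match 'tq-tq', group 1 = 'tq'; at [11:20] match 'ie2g-ie2g', group 1 = 'ie2g'.
`findall` collects group 1 from each match (2 total).

['tq', 'ie2g']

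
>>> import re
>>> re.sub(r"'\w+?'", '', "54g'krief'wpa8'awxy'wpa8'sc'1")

'54gwpa8wpa81'

Matches: at [3:10] → "'krief'"; at [14:20] → "'awxy'"; at [24:28] → "'sc'".
`sub` substitutes '' at each match site.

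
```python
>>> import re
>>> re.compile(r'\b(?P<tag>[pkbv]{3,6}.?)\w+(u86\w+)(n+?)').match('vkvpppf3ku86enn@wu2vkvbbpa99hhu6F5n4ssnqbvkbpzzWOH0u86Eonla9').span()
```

(0, 15)

This matches a word boundary (`\b`, zero-width); then 3 to 6 of one of [pkbv], then optionally any character (captured as 'tag'); then one or more of a word character; then the literal 'u86', then one or more of a word character (captured); then one or more of a literal 'n' (lazy) (captured).
`re.match` only tries the pattern at the start of the string.
The match spans [0:15] → 'vkvpppf3ku86enn'.
Captured: group 1 = 'vkvpppf', group 2 = 'u86en', group 3 = 'n'.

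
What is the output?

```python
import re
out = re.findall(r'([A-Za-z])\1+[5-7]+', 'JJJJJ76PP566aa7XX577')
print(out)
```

['J', 'P', 'a', 'X']

A backreference is literal: `\1` must see the identical characters the first group matched.
Scanning left to right: at [0:7] match 'JJJJJ76', group 1 = 'J'; at [7:12] match 'PP566', group 1 = 'P'; at [12:15] match 'aa7', group 1 = 'a'; at [15:20] match 'XX577', group 1 = 'X'.
Because there's exactly one group, `findall` drops the full match and keeps group 1 from each hit.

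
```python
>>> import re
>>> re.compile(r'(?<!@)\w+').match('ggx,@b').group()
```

`re.match` only tries the pattern at the start of the string.
The match spans [0:3] → 'ggx'.

'ggx'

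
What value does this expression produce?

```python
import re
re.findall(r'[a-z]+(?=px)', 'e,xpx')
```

The `(?=…)`/`(?<=…)` assertion just peeks at neighbouring text; it doesn't advance the match position.
Walking the string: at [2:3] → 'x'.
With no groups in the pattern, `findall` gives back each whole match — 1 here.

['x']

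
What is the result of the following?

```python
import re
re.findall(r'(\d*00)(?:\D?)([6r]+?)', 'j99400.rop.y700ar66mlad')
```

Pattern: zero or more of a digit, then the literal '00' (captured); then optionally a non-digit (non-capturing group); then one or more of one of [6r] (lazy) (captured).
Because the quantifier is non-greedy, it stops expanding at the earliest point where the rest of the pattern can succeed.
Matches: at [1:8] match '99400.r', groups = ('99400', 'r'); at [12:17] match '700ar', groups = ('700', 'r').
Multiple groups make `findall` return tuples — one 2-tuple for each match.

[('99400', 'r'), ('700', 'r')]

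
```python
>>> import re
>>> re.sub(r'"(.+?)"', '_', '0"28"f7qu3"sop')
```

'0_f7qu3"sop'

A `+?`/`*?`/`{m,n}?` starts at its minimum and grows only as far as needed for what follows to match.
Every occurrence is swapped for '_'.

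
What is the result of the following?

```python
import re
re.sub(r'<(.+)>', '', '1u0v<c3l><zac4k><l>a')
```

Matches: at [4:19] → '<c3l><zac4k><l>'.
Every occurrence is swapped for ''.

'1u0va'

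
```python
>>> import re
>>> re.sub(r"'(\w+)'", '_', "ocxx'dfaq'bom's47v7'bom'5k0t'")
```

'ocxx_bom_bom_'

Each match is replaced by '_'.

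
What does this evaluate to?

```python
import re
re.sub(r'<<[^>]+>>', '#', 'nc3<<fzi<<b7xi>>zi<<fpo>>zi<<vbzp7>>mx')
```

'nc3#zi#zi#mx'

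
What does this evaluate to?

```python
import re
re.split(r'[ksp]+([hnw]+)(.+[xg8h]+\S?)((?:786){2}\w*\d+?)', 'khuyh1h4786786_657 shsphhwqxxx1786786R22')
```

This matches one or more of one of [ksp]; then one or more of one of [hnw] (captured); then one or more of any character, then one or more of one of [xg8h], then optionally a non-whitespace character (captured); then the literal '786' repeated 2 times, then zero or more of a word character, then one or more of a digit (lazy) (captured).
Matches to split on: at [0:40] → 'khuyh1h4786786_657 shsphhwqxxx1786786R22'.
Because the pattern has a capturing group, `split` also inserts each captured text between the pieces.

['', 'h', 'uyh1h4786786_657 shsphhwqxxx1', '786786R22', '']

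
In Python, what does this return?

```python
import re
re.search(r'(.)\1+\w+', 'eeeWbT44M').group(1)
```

The match spans [0:9] → 'eeeWbT44M'.
Captured: group 1 = 'e'.

'e'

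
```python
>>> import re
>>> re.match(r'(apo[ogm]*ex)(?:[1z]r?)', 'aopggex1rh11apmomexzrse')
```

This matches the literal 'apo', then zero or more of one of [ogm], then the literal 'ex' (captured); then one of [1z], then optionally the literal 'r' (non-capturing group).
`match` is anchored at position 0; if the pattern doesn't fit there, it returns None.
Here the pattern fails at index 0, so the call returns None.

None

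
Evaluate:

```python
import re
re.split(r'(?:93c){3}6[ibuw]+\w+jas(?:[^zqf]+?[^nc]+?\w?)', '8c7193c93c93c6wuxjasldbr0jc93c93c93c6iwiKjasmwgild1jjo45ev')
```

The pattern matches the literal '93c' repeated 3 times, then a literal '6', then one or more of one of [ibuw]; then one or more of a word character, then the literal 'jas'; then one or more of any character except [zqf] (lazy), then one or more of any character except [nc] (lazy), then optionally a word character (non-capturing group).
A non-greedy quantifier consumes as few characters as it can — just enough that the remainder of the pattern still matches from where it stops; whatever follows it matches normally.
Matches to split on: at [4:47] → '93c93c93c6wuxjasldbr0jc93c93c93c6iwiKjasmwg'.
The string is cut at each match, leaving 2 pieces.

['8c71', 'ild1jjo45ev']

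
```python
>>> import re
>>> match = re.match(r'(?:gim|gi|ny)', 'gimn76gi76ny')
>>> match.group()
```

Branches in `(...|...)` are attempted left-to-right; the first branch that allows the whole pattern to succeed is taken.
`re.match` only tries the pattern at the start of the string.
The match spans [0:3] → 'gim'.

'gim'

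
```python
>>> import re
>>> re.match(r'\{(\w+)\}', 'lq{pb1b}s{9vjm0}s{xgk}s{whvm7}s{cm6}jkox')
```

None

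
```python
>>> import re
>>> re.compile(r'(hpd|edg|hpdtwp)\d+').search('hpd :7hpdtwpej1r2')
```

None

Here the pattern never matches, so the call returns None.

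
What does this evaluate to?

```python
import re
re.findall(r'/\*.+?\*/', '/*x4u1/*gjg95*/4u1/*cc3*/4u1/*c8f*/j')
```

The `?` after the quantifier makes it lazy — it takes as little as possible before letting the rest of the pattern try.
Walking the string: at [0:15] → '/*x4u1/*gjg95*/'; at [18:25] → '/*cc3*/'; at [28:35] → '/*c8f*/'.
`findall` yields the raw match text (3 of them) because the pattern has no groups.

['/*x4u1/*gjg95*/', '/*cc3*/', '/*c8f*/']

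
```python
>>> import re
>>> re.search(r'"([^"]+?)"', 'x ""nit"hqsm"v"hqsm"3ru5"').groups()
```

('nit',)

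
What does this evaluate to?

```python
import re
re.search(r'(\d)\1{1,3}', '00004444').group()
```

'0000'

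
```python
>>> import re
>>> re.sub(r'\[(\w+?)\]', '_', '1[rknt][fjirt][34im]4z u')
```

Matches: at [1:7] → '[rknt]'; at [7:14] → '[fjirt]'; at [14:20] → '[34im]'.
Every occurrence is swapped for '_'.

'1___4z u'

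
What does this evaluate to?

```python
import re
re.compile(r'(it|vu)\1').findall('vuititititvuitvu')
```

['it', 'it']

After group 1 captures some text, `\1` only succeeds where that same text appears again.
Scanning left to right: at [2:6] match 'itit', group 1 = 'it'; at [6:10] match 'itit', group 1 = 'it'.
`findall` collects group 1 from each match (2 total).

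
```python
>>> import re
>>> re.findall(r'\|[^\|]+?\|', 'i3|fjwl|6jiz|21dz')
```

['|fjwl|']

With no groups in the pattern, `findall` gives back each whole match — 1 here.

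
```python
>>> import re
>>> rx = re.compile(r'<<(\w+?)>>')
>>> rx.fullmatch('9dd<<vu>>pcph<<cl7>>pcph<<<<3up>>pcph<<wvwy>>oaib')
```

`re.fullmatch` is like wrapping the pattern in `^…$` (in single-line mode).
Here there's no way to consume every character, so the call returns None.

None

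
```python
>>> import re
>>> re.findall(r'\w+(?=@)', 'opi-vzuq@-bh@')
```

The positive lookaround only admits positions where the adjacent text matches; those characters stay outside the span.
With no groups in the pattern, `findall` gives back each whole match — 2 here.

['vzuq', 'bh']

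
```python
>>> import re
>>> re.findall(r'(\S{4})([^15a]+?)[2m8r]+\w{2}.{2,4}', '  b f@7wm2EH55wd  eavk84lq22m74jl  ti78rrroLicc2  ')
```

[('f@7w', 'm'), ('eavk', '84lq'), ('ti78', 'r')]

The `?` after the quantifier makes it lazy — it takes as little as possible before letting the rest of the pattern try.
With 2 capturing groups, `findall` returns a 2-tuple per match.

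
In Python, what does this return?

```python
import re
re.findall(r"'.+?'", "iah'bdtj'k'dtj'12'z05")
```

With the lazy modifier that quantifier settles for the fewest repetitions that let the rest of the pattern succeed (the atoms after it are unaffected and can still be greedy).
Matches: at [3:9] → "'bdtj'"; at [10:15] → "'dtj'".
With no groups in the pattern, `findall` gives back each whole match — 2 here.

["'bdtj'", "'dtj'"]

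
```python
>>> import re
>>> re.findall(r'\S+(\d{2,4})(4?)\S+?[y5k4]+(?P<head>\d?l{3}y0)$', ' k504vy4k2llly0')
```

[('04', '', '2llly0')]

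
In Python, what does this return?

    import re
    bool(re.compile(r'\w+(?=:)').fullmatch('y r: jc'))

False

`fullmatch` succeeds only if the pattern covers the string from start to end.
Here there's no way to consume every character, so the call returns None, and `bool(None)` is False.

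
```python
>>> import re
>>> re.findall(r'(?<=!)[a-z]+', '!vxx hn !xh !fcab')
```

['vxx', 'xh', 'fcab']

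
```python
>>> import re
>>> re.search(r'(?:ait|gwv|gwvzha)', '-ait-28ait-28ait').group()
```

'ait'

The match spans [1:4] → 'ait'.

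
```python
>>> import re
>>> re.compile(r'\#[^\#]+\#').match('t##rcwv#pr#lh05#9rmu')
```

None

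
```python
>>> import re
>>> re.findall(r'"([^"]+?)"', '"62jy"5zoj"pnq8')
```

Scanning left to right: at [0:6] match '"62jy"', group 1 = '62jy'.
Because there's exactly one group, `findall` drops the full match and keeps group 1 from the one hit.

['62jy']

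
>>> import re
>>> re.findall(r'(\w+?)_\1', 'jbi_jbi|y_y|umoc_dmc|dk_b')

['jbi', 'y']

A backreference is literal: `\1` must see the identical characters the first group matched.
`findall` collects group 1 from each match (2 total).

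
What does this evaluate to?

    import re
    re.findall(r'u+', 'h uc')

['u']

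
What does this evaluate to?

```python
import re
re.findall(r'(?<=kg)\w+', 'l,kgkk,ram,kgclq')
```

['kk', 'clq']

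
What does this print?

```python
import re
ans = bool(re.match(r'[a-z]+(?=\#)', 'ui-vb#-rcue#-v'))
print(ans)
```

The `(?=…)`/`(?<=…)` assertion just peeks at neighbouring text; it doesn't advance the match position.
`re.match` only tries the pattern at the start of the string.
Here position 0 doesn't satisfy it, so the call returns None, and `bool(None)` is False.

False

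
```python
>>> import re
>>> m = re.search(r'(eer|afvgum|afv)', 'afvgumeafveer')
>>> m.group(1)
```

'afvgum'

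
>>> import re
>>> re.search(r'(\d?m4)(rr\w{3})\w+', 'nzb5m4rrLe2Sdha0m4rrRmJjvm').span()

Pattern: optionally a digit, then the literal 'm4' (captured); then the literal 'rr', then exactly 3 of a word character (captured); then one or more of a word character.
The match spans [3:26] → '5m4rrLe2Sdha0m4rrRmJjvm'.

(3, 26)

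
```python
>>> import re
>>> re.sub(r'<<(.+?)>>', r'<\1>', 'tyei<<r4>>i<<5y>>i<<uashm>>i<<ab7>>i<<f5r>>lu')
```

'tyei<r4>i<5y>i<uashm>i<ab7>i<f5r>lu'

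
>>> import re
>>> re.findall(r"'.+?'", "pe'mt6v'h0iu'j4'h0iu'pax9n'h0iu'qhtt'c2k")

["'mt6v'", "'j4'", "'pax9n'", "'qhtt'"]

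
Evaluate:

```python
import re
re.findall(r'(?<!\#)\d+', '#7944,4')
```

['944', '4']

`(?!…)`/`(?<!…)` only lets a position through if the neighbouring text does NOT match; no characters are consumed.
Walking the string: at [2:5] → '944'; at [6:7] → '4'.
No capturing groups, so `findall` returns the 2 full match strings.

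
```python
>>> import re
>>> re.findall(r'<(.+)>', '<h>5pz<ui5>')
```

One capturing group, so `findall` returns just the captured substring from the one match — 1 in all.

['h>5pz<ui5']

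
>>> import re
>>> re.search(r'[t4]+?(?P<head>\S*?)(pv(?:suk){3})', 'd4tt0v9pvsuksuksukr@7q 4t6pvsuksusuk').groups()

('tt0v9', 'pvsuksuksuk')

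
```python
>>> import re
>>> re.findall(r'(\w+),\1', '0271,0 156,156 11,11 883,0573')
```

['156', '11']

`\1` is not a pattern — it's the concrete string captured by group 1, re-applied verbatim.
One capturing group, so `findall` returns just the captured substring from each match — 2 in all.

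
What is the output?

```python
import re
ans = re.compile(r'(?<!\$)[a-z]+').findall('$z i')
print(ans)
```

The negative lookaround is zero-width — it rules out positions where the adjacent text would match, without consuming anything.
Since nothing is captured, `findall` lists the 1 matched substring directly.

['i']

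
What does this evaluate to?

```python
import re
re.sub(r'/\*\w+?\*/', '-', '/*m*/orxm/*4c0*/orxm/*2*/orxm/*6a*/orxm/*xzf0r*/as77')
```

Matches: at [0:5] → '/*m*/'; at [9:16] → '/*4c0*/'; at [20:25] → '/*2*/'; at [29:35] → '/*6a*/'; at [39:48] → '/*xzf0r*/'.
`sub` substitutes '-' at each match site.

'-orxm-orxm-orxm-orxm-as77'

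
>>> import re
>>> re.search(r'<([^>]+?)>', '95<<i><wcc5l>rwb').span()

(2, 6)

The match spans [2:6] → '<<i>'.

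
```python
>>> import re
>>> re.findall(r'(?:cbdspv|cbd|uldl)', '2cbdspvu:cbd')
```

Alternation tries branches left to right and keeps the first one that lets the overall match succeed at that position.
Walking the string: at [1:7] → 'cbdspv'; at [9:12] → 'cbd'.
With no groups in the pattern, `findall` gives back each whole match — 2 here.

['cbdspv', 'cbd']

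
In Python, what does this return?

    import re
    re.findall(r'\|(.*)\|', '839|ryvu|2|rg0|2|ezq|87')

Scanning left to right: at [3:21] match '|ryvu|2|rg0|2|ezq|', group 1 = 'ryvu|2|rg0|2|ezq'.
One capturing group, so `findall` returns just the captured substring from the one match — 1 in all.

['ryvu|2|rg0|2|ezq']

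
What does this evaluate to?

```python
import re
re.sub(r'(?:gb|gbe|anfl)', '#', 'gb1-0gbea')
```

Branches in `(...|...)` are attempted left-to-right; the first branch that allows the whole pattern to succeed is taken.
Matches: at [0:2] → 'gb'; at [5:7] → 'gb'.
Every occurrence is swapped for '#'.

'#1-0#ea'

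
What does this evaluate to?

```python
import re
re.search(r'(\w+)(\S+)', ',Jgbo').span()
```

This matches one or more of a word character (captured); then one or more of a non-whitespace character (captured).
`re.search` scans for the first position where the pattern succeeds.
The match spans [1:5] → 'Jgbo'.
Captured: group 1 = 'Jgb', group 2 = 'o'.

(1, 5)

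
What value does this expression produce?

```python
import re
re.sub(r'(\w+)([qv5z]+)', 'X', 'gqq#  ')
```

'X#  '

The pattern matches one or more of a word character (captured); then one or more of one of [qv5z] (captured).
`sub` substitutes 'X' at each match site.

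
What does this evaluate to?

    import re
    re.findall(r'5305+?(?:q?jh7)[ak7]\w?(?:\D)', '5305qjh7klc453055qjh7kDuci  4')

['5305qjh7klc', '53055qjh7kDu']

Since nothing is captured, `findall` lists the 2 matched substrings directly.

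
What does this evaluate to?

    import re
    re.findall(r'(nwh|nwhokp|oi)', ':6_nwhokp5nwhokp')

['nwh', 'nwh']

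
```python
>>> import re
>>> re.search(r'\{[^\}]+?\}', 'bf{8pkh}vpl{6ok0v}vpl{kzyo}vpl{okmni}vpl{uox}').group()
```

The match spans [2:8] → '{8pkh}'.

'{8pkh}'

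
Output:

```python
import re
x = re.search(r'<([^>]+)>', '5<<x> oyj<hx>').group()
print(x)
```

<<x>

The match spans [1:5] → '<<x>'.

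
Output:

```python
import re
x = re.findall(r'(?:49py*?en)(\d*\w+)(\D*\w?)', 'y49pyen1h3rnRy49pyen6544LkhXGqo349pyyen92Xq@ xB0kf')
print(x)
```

[('1h3rnRy49pyen6544LkhXGqo349pyyen92Xq', '@ xB0')]

Pattern: the literal '49p', then zero or more of the literal 'y' (lazy), then the literal 'en' (non-capturing group); then zero or more of a digit, then one or more of a word character (captured); then zero or more of a non-digit, then optionally a word character (captured).
With 2 capturing groups, `findall` returns a 2-tuple per match.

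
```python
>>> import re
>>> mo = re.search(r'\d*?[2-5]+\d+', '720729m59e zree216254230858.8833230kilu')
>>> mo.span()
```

(0, 6)

The match spans [0:6] → '720729'.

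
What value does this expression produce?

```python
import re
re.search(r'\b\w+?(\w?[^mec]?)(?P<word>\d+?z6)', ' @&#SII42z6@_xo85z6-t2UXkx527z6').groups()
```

('II', '42z6')

This matches a word boundary (`\b`, zero-width); then one or more of a word character (lazy); then optionally a word character, then optionally any character except [mec] (captured); then one or more of a digit (lazy), then the literal 'z6' (captured as 'word').
`re.search` tries every starting position until one works.
The match spans [4:11] → 'SII42z6'.
Captured: group 1 = 'II', group 2 = '42z6'.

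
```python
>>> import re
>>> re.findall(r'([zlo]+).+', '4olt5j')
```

['ol']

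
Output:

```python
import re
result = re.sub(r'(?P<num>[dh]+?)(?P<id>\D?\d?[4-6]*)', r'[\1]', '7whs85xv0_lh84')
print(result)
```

This matches one or more of one of [dh] (lazy) (captured as 'num'); then optionally a non-digit, then optionally a digit, then zero or more of a character in [4-6] (captured as 'id').
Matches: at [2:6] → 'hs85'; at [11:14] → 'h84'.
Each match is replaced using the text its own group 1 captured.

7w[h]xv0_l[h]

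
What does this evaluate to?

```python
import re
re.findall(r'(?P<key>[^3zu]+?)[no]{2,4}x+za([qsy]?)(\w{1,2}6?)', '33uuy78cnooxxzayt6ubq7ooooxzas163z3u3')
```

[('y78c', 'y', 't6'), ('bq7', 's', '16')]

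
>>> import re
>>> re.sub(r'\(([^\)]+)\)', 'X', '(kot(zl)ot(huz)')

'XotX'

Every occurrence is swapped for 'X'.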